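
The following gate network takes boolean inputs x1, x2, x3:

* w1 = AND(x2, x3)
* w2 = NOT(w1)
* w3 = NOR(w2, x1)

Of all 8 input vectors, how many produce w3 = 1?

w3 = NOR(w2, x1) must be 1, so both w2 = 0 and x1 = 0.
w2 = NOT(w1) must be 0, so w1 = 1.
Satisfying assignments:
  x1=0, x2=1, x3=1

1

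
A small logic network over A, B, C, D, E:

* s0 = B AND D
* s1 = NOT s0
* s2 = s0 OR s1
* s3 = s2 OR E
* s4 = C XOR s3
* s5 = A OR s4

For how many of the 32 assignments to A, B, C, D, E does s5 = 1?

s5 = A OR s4 must be 1, so at least one of A, s4 is 1.
Enumerating the 32 input combinations, 24 give s5 = 1 and 8 give s5 = 0.

24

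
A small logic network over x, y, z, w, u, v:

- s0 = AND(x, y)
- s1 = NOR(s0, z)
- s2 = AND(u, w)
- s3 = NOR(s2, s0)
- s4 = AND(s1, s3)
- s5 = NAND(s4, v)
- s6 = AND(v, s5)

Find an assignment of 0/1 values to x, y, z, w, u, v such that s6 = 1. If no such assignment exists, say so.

x=1 y=1 z=0 w=1 u=0 v=1

s6 = AND(v, s5) must be 1, so both v = 1 and s5 = 1.
s5 = NAND(s4, v) must be 1, so at least one of s4, v is 0.
Check with x=1 y=1 z=0 w=1 u=0 v=1:
s0 = AND(x, y) = AND(1, 1) = 1
s1 = NOR(s0, z) = NOR(1, 0) = 0
s2 = AND(u, w) = AND(0, 1) = 0
s3 = NOR(s2, s0) = NOR(0, 1) = 0
s4 = AND(s1, s3) = AND(0, 0) = 0
s5 = NAND(s4, v) = NAND(0, 1) = 1
s6 = AND(v, s5) = AND(1, 1) = 1
So s6 = 1 as required.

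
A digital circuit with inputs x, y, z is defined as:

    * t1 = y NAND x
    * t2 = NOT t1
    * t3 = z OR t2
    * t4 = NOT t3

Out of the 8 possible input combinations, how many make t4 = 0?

t4 = NOT t3 must be 0, so t3 = 1.
t3 = z OR t2 must be 1, so at least one of z, t2 is 1.
Satisfying assignments:
  x=0, y=0, z=1
  x=0, y=1, z=1
  x=1, y=0, z=1
  x=1, y=1, z=0
  x=1, y=1, z=1

5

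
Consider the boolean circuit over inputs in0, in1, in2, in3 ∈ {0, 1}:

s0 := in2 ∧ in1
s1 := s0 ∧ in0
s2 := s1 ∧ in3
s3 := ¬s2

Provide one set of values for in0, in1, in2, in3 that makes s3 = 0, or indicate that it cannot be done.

s3 = ¬s2 must be 0, so s2 = 1.
s2 = s1 ∧ in3 must be 1, so both s1 = 1 and in3 = 1.
s1 = s0 ∧ in0 must be 1, so both s0 = 1 and in0 = 1.
Check with in0=1, in1=1, in2=1, in3=1:
s0 = in2 ∧ in1 = 1 ∧ 1 = 1
s1 = s0 ∧ in0 = 1 ∧ 1 = 1
s2 = s1 ∧ in3 = 1 ∧ 1 = 1
s3 = ¬s2 = ¬1 = 0
So s3 = 0 as required.

in0=1, in1=1, in2=1, in3=1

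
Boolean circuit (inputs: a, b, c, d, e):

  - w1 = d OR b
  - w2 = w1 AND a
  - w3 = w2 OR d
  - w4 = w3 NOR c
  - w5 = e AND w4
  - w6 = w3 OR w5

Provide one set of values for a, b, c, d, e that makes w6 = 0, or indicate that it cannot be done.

w6 = w3 OR w5 must be 0, so both w3 = 0 and w5 = 0.
w3 = w2 OR d must be 0, so both w2 = 0 and d = 0.
Check with a=0, b=1, c=0, d=0, e=0:
w1 = d OR b = 0 OR 1 = 1
w2 = w1 AND a = 1 AND 0 = 0
w3 = w2 OR d = 0 OR 0 = 0
w4 = w3 NOR c = 0 NOR 0 = 1
w5 = e AND w4 = 0 AND 1 = 0
w6 = w3 OR w5 = 0 OR 0 = 0
So w6 = 0 as required.

a=0, b=1, c=0, d=0, e=0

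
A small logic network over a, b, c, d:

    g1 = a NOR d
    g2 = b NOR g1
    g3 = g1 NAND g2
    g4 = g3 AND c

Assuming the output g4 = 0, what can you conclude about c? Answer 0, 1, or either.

0

g4 = g3 AND c must be 0, so at least one of g3, c is 0.
Every assignment with g4 = 0 has c = 0; there are 8 such assignment(s).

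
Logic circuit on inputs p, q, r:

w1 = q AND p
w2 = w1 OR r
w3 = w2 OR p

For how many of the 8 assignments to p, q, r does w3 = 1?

6

w3 = w2 OR p must be 1, so at least one of w2, p is 1.
Enumerating the 8 input combinations, 6 give w3 = 1 and 2 give w3 = 0.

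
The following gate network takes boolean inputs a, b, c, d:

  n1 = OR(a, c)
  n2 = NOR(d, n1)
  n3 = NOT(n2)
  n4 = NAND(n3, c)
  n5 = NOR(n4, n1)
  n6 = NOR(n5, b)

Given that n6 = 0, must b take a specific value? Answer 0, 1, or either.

n6 = NOR(n5, b) must be 0, so at least one of n5, b is 1.
Every assignment with n6 = 0 has b = 1; there are 8 such assignment(s).

1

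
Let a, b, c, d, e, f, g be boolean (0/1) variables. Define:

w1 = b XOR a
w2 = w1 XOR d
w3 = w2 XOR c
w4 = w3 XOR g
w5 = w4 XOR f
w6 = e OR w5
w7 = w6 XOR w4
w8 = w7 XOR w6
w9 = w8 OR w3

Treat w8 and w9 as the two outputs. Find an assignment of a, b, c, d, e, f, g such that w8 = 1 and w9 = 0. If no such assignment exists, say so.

Across all 128 input combinations, none give both w8 = 1 and w9 = 0.

no solution exists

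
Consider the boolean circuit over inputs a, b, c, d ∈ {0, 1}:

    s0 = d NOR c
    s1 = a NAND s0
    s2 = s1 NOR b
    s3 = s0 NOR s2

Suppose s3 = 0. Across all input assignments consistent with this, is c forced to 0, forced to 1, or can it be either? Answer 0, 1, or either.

0

s3 = s0 NOR s2 must be 0, so at least one of s0, s2 is 1.
Every assignment with s3 = 0 has c = 0; there are 4 such assignment(s).
  a=0, b=0, c=0, d=0
  a=0, b=1, c=0, d=0
  a=1, b=0, c=0, d=0
  a=1, b=1, c=0, d=0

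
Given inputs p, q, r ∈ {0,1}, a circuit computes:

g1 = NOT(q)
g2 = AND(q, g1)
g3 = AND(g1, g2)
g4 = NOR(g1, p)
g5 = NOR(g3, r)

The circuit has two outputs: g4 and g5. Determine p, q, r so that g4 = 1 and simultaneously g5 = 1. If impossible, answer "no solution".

p=0 q=1 r=0

Check with p=0 q=1 r=0:
g1 = NOT(q) = NOT 1 = 0
g2 = AND(q, g1) = AND(1, 0) = 0
g3 = AND(g1, g2) = AND(0, 0) = 0
g4 = NOR(g1, p) = NOR(0, 0) = 1
g5 = NOR(g3, r) = NOR(0, 0) = 1
So g4 = 1 and g5 = 1.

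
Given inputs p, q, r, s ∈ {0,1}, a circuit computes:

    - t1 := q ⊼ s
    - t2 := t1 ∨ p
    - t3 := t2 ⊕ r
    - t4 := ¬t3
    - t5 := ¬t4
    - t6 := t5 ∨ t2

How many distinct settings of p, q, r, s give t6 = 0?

t6 = t5 ∨ t2 must be 0, so both t5 = 0 and t2 = 0.
t5 = ¬t4 must be 0, so t4 = 1.
t2 = t1 ∨ p must be 0, so both t1 = 0 and p = 0.
Enumerating the 16 input combinations, 1 give t6 = 0 and 15 give t6 = 1.

1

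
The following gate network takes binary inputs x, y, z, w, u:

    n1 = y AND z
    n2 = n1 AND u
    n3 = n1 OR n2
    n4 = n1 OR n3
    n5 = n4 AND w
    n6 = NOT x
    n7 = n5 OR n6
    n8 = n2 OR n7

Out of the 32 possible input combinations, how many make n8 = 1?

n8 = n2 OR n7 must be 1, so at least one of n2, n7 is 1.
Enumerating the 32 input combinations, 19 give n8 = 1 and 13 give n8 = 0.

19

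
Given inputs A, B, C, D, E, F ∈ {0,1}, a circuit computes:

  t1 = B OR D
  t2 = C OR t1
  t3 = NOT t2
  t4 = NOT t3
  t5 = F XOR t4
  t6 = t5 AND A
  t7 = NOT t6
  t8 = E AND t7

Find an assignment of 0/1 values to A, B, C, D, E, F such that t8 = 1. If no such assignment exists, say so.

Check with A=0 B=1 C=1 D=1 E=1 F=1:
t1 = B OR D = 1 OR 1 = 1
t2 = C OR t1 = 1 OR 1 = 1
t3 = NOT t2 = NOT 1 = 0
t4 = NOT t3 = NOT 0 = 1
t5 = F XOR t4 = 1 XOR 1 = 0
t6 = t5 AND A = 0 AND 0 = 0
t7 = NOT t6 = NOT 0 = 1
t8 = E AND t7 = 1 AND 1 = 1
So t8 = 1 as required.

A=0 B=1 C=1 D=1 E=1 F=1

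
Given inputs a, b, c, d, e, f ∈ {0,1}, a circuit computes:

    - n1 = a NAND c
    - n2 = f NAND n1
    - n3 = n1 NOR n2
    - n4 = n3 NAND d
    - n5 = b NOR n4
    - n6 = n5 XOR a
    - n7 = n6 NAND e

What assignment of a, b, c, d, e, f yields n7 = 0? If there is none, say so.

a=1, b=0, c=1, d=0, e=1, f=1

Check with a=1, b=0, c=1, d=0, e=1, f=1:
n1 = a NAND c = 1 NAND 1 = 0
n2 = f NAND n1 = 1 NAND 0 = 1
n3 = n1 NOR n2 = 0 NOR 1 = 0
n4 = n3 NAND d = 0 NAND 0 = 1
n5 = b NOR n4 = 0 NOR 1 = 0
n6 = n5 XOR a = 0 XOR 1 = 1
n7 = n6 NAND e = 1 NAND 1 = 0
So n7 = 0 as required.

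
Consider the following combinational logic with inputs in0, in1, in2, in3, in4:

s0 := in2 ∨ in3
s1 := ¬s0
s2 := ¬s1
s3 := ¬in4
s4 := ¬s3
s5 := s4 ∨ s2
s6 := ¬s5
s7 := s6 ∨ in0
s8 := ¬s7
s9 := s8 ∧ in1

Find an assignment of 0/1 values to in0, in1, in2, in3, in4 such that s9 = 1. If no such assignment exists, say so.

Check with in0=0 in1=1 in2=1 in3=1 in4=1:
s0 = in2 ∨ in3 = 1 ∨ 1 = 1
s1 = ¬s0 = ¬1 = 0
s2 = ¬s1 = ¬0 = 1
s3 = ¬in4 = ¬1 = 0
s4 = ¬s3 = ¬0 = 1
s5 = s4 ∨ s2 = 1 ∨ 1 = 1
s6 = ¬s5 = ¬1 = 0
s7 = s6 ∨ in0 = 0 ∨ 0 = 0
s8 = ¬s7 = ¬0 = 1
s9 = s8 ∧ in1 = 1 ∧ 1 = 1
So s9 = 1 as required.

in0=0 in1=1 in2=1 in3=1 in4=1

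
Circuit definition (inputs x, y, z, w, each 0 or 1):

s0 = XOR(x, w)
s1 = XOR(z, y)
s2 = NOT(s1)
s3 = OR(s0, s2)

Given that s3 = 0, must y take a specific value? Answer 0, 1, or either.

either

Both values of y occur among assignments with s3 = 0:
  y=0: x=0, y=0, z=1, w=0
  y=1: x=0, y=1, z=0, w=0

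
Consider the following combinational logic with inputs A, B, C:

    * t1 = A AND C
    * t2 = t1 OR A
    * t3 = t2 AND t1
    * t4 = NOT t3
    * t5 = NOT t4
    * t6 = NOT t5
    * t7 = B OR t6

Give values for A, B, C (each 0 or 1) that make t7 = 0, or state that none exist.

A=1, B=0, C=1

Check with A=1, B=0, C=1:
t1 = A AND C = 1 AND 1 = 1
t2 = t1 OR A = 1 OR 1 = 1
t3 = t2 AND t1 = 1 AND 1 = 1
t4 = NOT t3 = NOT 1 = 0
t5 = NOT t4 = NOT 0 = 1
t6 = NOT t5 = NOT 1 = 0
t7 = B OR t6 = 0 OR 0 = 0
So t7 = 0 as required.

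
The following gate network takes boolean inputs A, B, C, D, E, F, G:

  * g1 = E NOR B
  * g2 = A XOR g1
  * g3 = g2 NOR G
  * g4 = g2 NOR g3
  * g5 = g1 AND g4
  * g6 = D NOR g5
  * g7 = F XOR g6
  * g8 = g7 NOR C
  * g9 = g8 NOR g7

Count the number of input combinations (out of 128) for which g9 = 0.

g9 = g8 NOR g7 must be 0, so at least one of g8, g7 is 1.
Enumerating the 128 input combinations, 96 give g9 = 0 and 32 give g9 = 1.

96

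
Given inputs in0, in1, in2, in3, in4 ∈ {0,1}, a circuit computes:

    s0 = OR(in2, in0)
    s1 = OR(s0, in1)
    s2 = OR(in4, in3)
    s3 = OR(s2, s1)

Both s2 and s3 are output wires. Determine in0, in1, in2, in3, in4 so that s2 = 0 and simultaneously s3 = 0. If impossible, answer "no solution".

in0=0, in1=0, in2=0, in3=0, in4=0

Check with in0=0, in1=0, in2=0, in3=0, in4=0:
s0 = OR(in2, in0) = OR(0, 0) = 0
s1 = OR(s0, in1) = OR(0, 0) = 0
s2 = OR(in4, in3) = OR(0, 0) = 0
s3 = OR(s2, s1) = OR(0, 0) = 0
So s2 = 0 and s3 = 0.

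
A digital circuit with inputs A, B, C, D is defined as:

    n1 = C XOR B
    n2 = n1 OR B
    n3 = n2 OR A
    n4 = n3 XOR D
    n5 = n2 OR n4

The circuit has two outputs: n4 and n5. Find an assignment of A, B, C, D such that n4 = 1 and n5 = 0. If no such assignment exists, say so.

no solution exists

Across all 16 input combinations, none give both n4 = 1 and n5 = 0.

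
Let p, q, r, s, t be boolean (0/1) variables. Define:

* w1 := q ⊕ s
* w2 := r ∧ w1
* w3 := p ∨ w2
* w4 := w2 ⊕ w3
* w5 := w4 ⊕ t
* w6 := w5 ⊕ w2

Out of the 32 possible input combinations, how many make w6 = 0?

w6 = w5 ⊕ w2 must be 0, so w5 and w2 are equal.
Enumerating the 32 input combinations, 16 give w6 = 0 and 16 give w6 = 1.

16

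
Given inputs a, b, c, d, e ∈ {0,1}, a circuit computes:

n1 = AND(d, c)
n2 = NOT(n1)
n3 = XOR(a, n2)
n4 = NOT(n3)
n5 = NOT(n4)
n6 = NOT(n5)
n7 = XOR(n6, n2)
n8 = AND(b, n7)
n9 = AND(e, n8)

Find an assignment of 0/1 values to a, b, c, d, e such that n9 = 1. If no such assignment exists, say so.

a=0, b=1, c=1, d=0, e=1

n9 = AND(e, n8) must be 1, so both e = 1 and n8 = 1.
n8 = AND(b, n7) must be 1, so both b = 1 and n7 = 1.
n7 = XOR(n6, n2) must be 1, so n6 and n2 differ.
Check with a=0, b=1, c=1, d=0, e=1:
n1 = AND(d, c) = AND(0, 1) = 0
n2 = NOT(n1) = NOT 0 = 1
n3 = XOR(a, n2) = XOR(0, 1) = 1
n4 = NOT(n3) = NOT 1 = 0
n5 = NOT(n4) = NOT 0 = 1
n6 = NOT(n5) = NOT 1 = 0
n7 = XOR(n6, n2) = XOR(0, 1) = 1
n8 = AND(b, n7) = AND(1, 1) = 1
n9 = AND(e, n8) = AND(1, 1) = 1
So n9 = 1 as required.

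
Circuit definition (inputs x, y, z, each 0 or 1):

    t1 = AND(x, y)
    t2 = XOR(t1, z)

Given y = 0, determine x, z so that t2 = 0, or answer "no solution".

x=0, z=0

t2 = XOR(t1, z) must be 0, so t1 and z are equal.
Check with y = 0 and x=0, z=0:
t1 = AND(x, y) = AND(0, 0) = 0
t2 = XOR(t1, z) = XOR(0, 0) = 0
So t2 = 0.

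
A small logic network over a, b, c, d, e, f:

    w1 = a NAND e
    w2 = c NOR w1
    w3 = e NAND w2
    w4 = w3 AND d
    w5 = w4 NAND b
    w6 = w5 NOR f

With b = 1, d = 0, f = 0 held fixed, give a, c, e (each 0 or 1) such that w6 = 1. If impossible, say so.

no solution exists

With b = 1, d = 0, f = 0 fixed, none of the 8 settings of a, c, e give w6 = 1.
For example, with a=0, c=1, e=1:
w1 = a NAND e = 0 NAND 1 = 1
w2 = c NOR w1 = 1 NOR 1 = 0
w3 = e NAND w2 = 1 NAND 0 = 1
w4 = w3 AND d = 1 AND 0 = 0
w5 = w4 NAND b = 0 NAND 1 = 1
w6 = w5 NOR f = 1 NOR 0 = 0
giving w6 = 0 ≠ 1.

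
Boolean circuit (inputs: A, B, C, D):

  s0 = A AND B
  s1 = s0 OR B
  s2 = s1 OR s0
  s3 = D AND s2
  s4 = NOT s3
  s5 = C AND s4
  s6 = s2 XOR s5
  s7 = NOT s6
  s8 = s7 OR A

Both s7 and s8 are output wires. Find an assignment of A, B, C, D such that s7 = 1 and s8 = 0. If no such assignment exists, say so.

Across all 16 input combinations, none give both s7 = 1 and s8 = 0.

no solution exists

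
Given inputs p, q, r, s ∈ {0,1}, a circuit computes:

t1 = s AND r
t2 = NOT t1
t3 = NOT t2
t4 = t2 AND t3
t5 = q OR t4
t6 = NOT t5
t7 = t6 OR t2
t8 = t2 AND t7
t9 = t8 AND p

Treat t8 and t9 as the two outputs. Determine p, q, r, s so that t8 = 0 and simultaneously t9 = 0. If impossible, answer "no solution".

p=0, q=1, r=1, s=1

Check with p=0, q=1, r=1, s=1:
t1 = s AND r = 1 AND 1 = 1
t2 = NOT t1 = NOT 1 = 0
t3 = NOT t2 = NOT 0 = 1
t4 = t2 AND t3 = 0 AND 1 = 0
t5 = q OR t4 = 1 OR 0 = 1
t6 = NOT t5 = NOT 1 = 0
t7 = t6 OR t2 = 0 OR 0 = 0
t8 = t2 AND t7 = 0 AND 0 = 0
t9 = t8 AND p = 0 AND 0 = 0
So t8 = 0 and t9 = 0.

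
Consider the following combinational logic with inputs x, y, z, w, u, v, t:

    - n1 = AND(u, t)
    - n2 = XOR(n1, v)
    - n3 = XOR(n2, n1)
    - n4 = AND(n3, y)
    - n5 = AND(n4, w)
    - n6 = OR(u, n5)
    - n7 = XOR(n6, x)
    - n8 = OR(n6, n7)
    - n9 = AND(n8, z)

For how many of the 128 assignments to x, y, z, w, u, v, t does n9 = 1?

50

n9 = AND(n8, z) must be 1, so both n8 = 1 and z = 1.
n8 = OR(n6, n7) must be 1, so at least one of n6, n7 is 1.
Enumerating the 128 input combinations, 50 give n9 = 1 and 78 give n9 = 0.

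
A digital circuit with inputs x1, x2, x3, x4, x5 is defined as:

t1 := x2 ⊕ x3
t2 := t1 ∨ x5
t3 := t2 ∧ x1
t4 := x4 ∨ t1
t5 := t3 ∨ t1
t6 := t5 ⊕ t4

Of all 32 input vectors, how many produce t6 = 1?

8

t6 = t5 ⊕ t4 must be 1, so t5 and t4 differ.
Enumerating the 32 input combinations, 8 give t6 = 1 and 24 give t6 = 0.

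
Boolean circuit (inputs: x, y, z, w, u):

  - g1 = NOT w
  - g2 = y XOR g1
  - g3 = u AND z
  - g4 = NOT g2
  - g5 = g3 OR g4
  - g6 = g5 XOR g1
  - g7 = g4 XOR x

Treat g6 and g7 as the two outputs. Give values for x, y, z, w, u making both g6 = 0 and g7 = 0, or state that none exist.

x=0, y=1, z=1, w=1, u=0

Check with x=0, y=1, z=1, w=1, u=0:
g1 = NOT w = NOT 1 = 0
g2 = y XOR g1 = 1 XOR 0 = 1
g3 = u AND z = 0 AND 1 = 0
g4 = NOT g2 = NOT 1 = 0
g5 = g3 OR g4 = 0 OR 0 = 0
g6 = g5 XOR g1 = 0 XOR 0 = 0
g7 = g4 XOR x = 0 XOR 0 = 0
So g6 = 0 and g7 = 0.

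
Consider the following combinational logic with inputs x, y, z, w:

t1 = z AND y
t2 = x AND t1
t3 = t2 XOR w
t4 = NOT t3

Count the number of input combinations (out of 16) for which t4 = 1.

8

t4 = NOT t3 must be 1, so t3 = 0.
Enumerating the 16 input combinations, 8 give t4 = 1 and 8 give t4 = 0.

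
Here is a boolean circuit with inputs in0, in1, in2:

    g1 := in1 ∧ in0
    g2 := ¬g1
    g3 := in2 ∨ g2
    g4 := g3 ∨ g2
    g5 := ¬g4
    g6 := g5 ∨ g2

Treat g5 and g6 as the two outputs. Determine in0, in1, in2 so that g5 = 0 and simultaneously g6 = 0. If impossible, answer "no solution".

in0=1, in1=1, in2=1

Check with in0=1, in1=1, in2=1:
g1 = in1 ∧ in0 = 1 ∧ 1 = 1
g2 = ¬g1 = ¬1 = 0
g3 = in2 ∨ g2 = 1 ∨ 0 = 1
g4 = g3 ∨ g2 = 1 ∨ 0 = 1
g5 = ¬g4 = ¬1 = 0
g6 = g5 ∨ g2 = 0 ∨ 0 = 0
So g5 = 0 and g6 = 0.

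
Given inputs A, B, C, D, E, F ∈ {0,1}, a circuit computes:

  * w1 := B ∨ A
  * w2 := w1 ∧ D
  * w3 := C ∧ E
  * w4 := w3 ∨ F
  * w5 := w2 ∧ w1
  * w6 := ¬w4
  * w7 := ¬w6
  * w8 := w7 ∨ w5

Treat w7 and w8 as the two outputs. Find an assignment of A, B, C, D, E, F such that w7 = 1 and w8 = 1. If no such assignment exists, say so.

Check with A=1 B=1 C=1 D=0 E=0 F=1:
w1 = B ∨ A = 1 ∨ 1 = 1
w2 = w1 ∧ D = 1 ∧ 0 = 0
w3 = C ∧ E = 1 ∧ 0 = 0
w4 = w3 ∨ F = 0 ∨ 1 = 1
w5 = w2 ∧ w1 = 0 ∧ 1 = 0
w6 = ¬w4 = ¬1 = 0
w7 = ¬w6 = ¬0 = 1
w8 = w7 ∨ w5 = 1 ∨ 0 = 1
So w7 = 1 and w8 = 1.

A=1 B=1 C=1 D=0 E=0 F=1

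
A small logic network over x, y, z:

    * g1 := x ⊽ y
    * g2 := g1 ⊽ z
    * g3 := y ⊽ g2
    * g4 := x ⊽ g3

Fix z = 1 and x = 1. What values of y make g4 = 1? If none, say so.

With z = 1 and x = 1 fixed, none of the 2 settings of y give g4 = 1.
For example, with y=0:
g1 = x ⊽ y = 1 ⊽ 0 = 0
g2 = g1 ⊽ z = 0 ⊽ 1 = 0
g3 = y ⊽ g2 = 0 ⊽ 0 = 1
g4 = x ⊽ g3 = 1 ⊽ 1 = 0
giving g4 = 0 ≠ 1.

no solution exists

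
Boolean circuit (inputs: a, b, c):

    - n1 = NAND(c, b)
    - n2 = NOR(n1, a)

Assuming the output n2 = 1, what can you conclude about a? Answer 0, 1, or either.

n2 = NOR(n1, a) must be 1, so both n1 = 0 and a = 0.
Every assignment with n2 = 1 has a = 0; there are 1 such assignment(s).
  a=0, b=1, c=1

0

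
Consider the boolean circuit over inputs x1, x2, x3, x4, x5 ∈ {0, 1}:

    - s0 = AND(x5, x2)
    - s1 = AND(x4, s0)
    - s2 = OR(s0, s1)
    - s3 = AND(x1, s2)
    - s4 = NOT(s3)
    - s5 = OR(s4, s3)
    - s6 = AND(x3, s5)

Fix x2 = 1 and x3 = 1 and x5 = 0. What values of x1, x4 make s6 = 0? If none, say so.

no solution exists

With x2 = 1 and x3 = 1 and x5 = 0 fixed, none of the 4 settings of x1, x4 give s6 = 0.
For example, with x1=0, x4=1:
s0 = AND(x5, x2) = AND(0, 1) = 0
s1 = AND(x4, s0) = AND(1, 0) = 0
s2 = OR(s0, s1) = OR(0, 0) = 0
s3 = AND(x1, s2) = AND(0, 0) = 0
s4 = NOT(s3) = NOT 0 = 1
s5 = OR(s4, s3) = OR(1, 0) = 1
s6 = AND(x3, s5) = AND(1, 1) = 1
giving s6 = 1 ≠ 0.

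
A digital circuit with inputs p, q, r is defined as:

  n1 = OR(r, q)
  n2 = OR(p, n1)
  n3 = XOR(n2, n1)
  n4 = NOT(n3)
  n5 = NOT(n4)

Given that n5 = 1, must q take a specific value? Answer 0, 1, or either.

0

n5 = NOT(n4) must be 1, so n4 = 0.
n4 = NOT(n3) must be 0, so n3 = 1.
n3 = XOR(n2, n1) must be 1, so n2 and n1 differ.
Every assignment with n5 = 1 has q = 0; there are 1 such assignment(s).
  p=1, q=0, r=0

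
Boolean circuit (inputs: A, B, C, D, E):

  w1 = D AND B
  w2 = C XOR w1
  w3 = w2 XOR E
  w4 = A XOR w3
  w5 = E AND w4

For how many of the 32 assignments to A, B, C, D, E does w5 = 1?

8

w5 = E AND w4 must be 1, so both E = 1 and w4 = 1.
Enumerating the 32 input combinations, 8 give w5 = 1 and 24 give w5 = 0.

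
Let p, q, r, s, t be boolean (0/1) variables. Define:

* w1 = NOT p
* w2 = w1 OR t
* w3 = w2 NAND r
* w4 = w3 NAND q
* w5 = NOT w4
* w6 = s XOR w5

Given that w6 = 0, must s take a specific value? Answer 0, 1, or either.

either

Both values of s occur among assignments with w6 = 0:
  s=0: p=0, q=0, r=0, s=0, t=0
  s=1: p=0, q=1, r=0, s=1, t=0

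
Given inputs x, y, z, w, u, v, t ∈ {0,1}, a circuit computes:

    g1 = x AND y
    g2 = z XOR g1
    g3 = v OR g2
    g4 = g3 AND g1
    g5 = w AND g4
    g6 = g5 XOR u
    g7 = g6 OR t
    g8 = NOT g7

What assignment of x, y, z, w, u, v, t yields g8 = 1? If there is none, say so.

g8 = NOT g7 must be 1, so g7 = 0.
g7 = g6 OR t must be 0, so both g6 = 0 and t = 0.
g6 = g5 XOR u must be 0, so g5 and u are equal.
Check with x=1 y=1 z=1 w=1 u=1 v=1 t=0:
g1 = x AND y = 1 AND 1 = 1
g2 = z XOR g1 = 1 XOR 1 = 0
g3 = v OR g2 = 1 OR 0 = 1
g4 = g3 AND g1 = 1 AND 1 = 1
g5 = w AND g4 = 1 AND 1 = 1
g6 = g5 XOR u = 1 XOR 1 = 0
g7 = g6 OR t = 0 OR 0 = 0
g8 = NOT g7 = NOT 0 = 1
So g8 = 1 as required.

x=1 y=1 z=1 w=1 u=1 v=1 t=0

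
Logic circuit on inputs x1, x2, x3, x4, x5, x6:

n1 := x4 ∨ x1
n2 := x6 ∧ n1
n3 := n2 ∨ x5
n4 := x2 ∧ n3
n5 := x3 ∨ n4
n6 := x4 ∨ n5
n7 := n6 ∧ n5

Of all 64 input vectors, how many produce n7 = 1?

43

n7 = n6 ∧ n5 must be 1, so both n6 = 1 and n5 = 1.
n6 = x4 ∨ n5 must be 1, so at least one of x4, n5 is 1.
n5 = x3 ∨ n4 must be 1, so at least one of x3, n4 is 1.
Enumerating the 64 input combinations, 43 give n7 = 1 and 21 give n7 = 0.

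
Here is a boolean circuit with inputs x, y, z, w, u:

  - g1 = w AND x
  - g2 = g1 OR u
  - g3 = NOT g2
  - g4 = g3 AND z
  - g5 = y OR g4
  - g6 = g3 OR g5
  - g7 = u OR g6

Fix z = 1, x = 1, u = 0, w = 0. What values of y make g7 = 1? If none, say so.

Check with z = 1, x = 1, u = 0, w = 0 and y=1:
g1 = w AND x = 0 AND 1 = 0
g2 = g1 OR u = 0 OR 0 = 0
g3 = NOT g2 = NOT 0 = 1
g4 = g3 AND z = 1 AND 1 = 1
g5 = y OR g4 = 1 OR 1 = 1
g6 = g3 OR g5 = 1 OR 1 = 1
g7 = u OR g6 = 0 OR 1 = 1
So g7 = 1.

y=1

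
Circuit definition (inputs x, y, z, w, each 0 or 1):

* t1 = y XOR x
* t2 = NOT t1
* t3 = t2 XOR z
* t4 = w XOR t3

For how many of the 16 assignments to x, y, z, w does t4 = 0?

8

t4 = w XOR t3 must be 0, so w and t3 are equal.
Enumerating the 16 input combinations, 8 give t4 = 0 and 8 give t4 = 1.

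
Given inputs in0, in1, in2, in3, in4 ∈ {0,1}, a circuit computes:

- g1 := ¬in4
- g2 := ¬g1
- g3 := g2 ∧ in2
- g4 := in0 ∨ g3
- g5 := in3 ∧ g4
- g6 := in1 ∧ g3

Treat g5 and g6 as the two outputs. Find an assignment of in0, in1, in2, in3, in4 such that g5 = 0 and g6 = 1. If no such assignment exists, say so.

in0=1, in1=1, in2=1, in3=0, in4=1

Check with in0=1, in1=1, in2=1, in3=0, in4=1:
g1 = ¬in4 = ¬1 = 0
g2 = ¬g1 = ¬0 = 1
g3 = g2 ∧ in2 = 1 ∧ 1 = 1
g4 = in0 ∨ g3 = 1 ∨ 1 = 1
g5 = in3 ∧ g4 = 0 ∧ 1 = 0
g6 = in1 ∧ g3 = 1 ∧ 1 = 1
So g5 = 0 and g6 = 1.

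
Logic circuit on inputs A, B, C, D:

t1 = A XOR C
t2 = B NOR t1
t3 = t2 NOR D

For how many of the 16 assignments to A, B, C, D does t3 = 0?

t3 = t2 NOR D must be 0, so at least one of t2, D is 1.
Enumerating the 16 input combinations, 10 give t3 = 0 and 6 give t3 = 1.

10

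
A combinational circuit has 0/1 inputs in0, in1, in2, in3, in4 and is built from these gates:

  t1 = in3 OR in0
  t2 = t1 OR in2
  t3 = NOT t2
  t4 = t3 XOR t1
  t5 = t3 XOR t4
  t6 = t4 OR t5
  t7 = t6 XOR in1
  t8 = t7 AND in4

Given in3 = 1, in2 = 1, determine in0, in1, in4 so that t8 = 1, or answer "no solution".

in0=0, in1=0, in4=1

t8 = t7 AND in4 must be 1, so both t7 = 1 and in4 = 1.
Check with in3 = 1, in2 = 1 and in0=0, in1=0, in4=1:
t1 = in3 OR in0 = 1 OR 0 = 1
t2 = t1 OR in2 = 1 OR 1 = 1
t3 = NOT t2 = NOT 1 = 0
t4 = t3 XOR t1 = 0 XOR 1 = 1
t5 = t3 XOR t4 = 0 XOR 1 = 1
t6 = t4 OR t5 = 1 OR 1 = 1
t7 = t6 XOR in1 = 1 XOR 0 = 1
t8 = t7 AND in4 = 1 AND 1 = 1
So t8 = 1.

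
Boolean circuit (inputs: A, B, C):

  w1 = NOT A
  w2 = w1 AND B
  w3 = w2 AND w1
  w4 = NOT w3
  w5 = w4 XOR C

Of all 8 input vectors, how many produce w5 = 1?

4

w5 = w4 XOR C must be 1, so w4 and C differ.
Satisfying assignments:
  A=0, B=0, C=0
  A=0, B=1, C=1
  A=1, B=0, C=0
  A=1, B=1, C=0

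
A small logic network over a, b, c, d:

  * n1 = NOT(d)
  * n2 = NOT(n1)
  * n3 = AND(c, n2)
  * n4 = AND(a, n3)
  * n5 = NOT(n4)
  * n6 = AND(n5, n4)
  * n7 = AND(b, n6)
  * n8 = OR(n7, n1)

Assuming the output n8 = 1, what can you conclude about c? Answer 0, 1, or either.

Both values of c occur among assignments with n8 = 1:
  c=0: a=0, b=0, c=0, d=0
  c=1: a=0, b=0, c=1, d=0

either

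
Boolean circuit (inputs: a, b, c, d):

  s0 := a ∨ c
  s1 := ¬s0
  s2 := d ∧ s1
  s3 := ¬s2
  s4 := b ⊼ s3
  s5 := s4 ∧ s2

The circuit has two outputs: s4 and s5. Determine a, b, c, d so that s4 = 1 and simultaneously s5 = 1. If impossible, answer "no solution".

Check with a=0, b=0, c=0, d=1:
s0 = a ∨ c = 0 ∨ 0 = 0
s1 = ¬s0 = ¬0 = 1
s2 = d ∧ s1 = 1 ∧ 1 = 1
s3 = ¬s2 = ¬1 = 0
s4 = b ⊼ s3 = 0 ⊼ 0 = 1
s5 = s4 ∧ s2 = 1 ∧ 1 = 1
So s4 = 1 and s5 = 1.

a=0, b=0, c=0, d=1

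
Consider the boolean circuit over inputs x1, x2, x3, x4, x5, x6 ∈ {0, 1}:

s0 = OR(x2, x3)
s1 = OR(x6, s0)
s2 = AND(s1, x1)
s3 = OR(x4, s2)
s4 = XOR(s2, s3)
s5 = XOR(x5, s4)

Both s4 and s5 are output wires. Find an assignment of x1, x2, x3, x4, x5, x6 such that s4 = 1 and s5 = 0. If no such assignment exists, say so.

x1=0, x2=1, x3=1, x4=1, x5=1, x6=0

Check with x1=0, x2=1, x3=1, x4=1, x5=1, x6=0:
s0 = OR(x2, x3) = OR(1, 1) = 1
s1 = OR(x6, s0) = OR(0, 1) = 1
s2 = AND(s1, x1) = AND(1, 0) = 0
s3 = OR(x4, s2) = OR(1, 0) = 1
s4 = XOR(s2, s3) = XOR(0, 1) = 1
s5 = XOR(x5, s4) = XOR(1, 1) = 0
So s4 = 1 and s5 = 0.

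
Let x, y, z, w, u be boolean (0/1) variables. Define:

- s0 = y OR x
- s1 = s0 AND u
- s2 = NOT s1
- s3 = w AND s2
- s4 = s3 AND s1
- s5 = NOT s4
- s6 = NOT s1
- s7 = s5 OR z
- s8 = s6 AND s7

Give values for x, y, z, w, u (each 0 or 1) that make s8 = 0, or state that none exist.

x=1, y=0, z=1, w=1, u=1

s8 = s6 AND s7 must be 0, so at least one of s6, s7 is 0.
Check with x=1, y=0, z=1, w=1, u=1:
s0 = y OR x = 0 OR 1 = 1
s1 = s0 AND u = 1 AND 1 = 1
s2 = NOT s1 = NOT 1 = 0
s3 = w AND s2 = 1 AND 0 = 0
s4 = s3 AND s1 = 0 AND 1 = 0
s5 = NOT s4 = NOT 0 = 1
s6 = NOT s1 = NOT 1 = 0
s7 = s5 OR z = 1 OR 1 = 1
s8 = s6 AND s7 = 0 AND 1 = 0
So s8 = 0 as required.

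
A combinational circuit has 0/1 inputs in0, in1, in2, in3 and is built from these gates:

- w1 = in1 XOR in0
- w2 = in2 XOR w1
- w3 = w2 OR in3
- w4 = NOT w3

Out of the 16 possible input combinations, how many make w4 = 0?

w4 = NOT w3 must be 0, so w3 = 1.
w3 = w2 OR in3 must be 1, so at least one of w2, in3 is 1.
Enumerating the 16 input combinations, 12 give w4 = 0 and 4 give w4 = 1.

12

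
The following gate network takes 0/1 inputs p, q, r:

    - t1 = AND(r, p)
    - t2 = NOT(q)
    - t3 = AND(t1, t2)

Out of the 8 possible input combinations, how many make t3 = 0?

t3 = AND(t1, t2) must be 0, so at least one of t1, t2 is 0.
Enumerating the 8 input combinations, 7 give t3 = 0 and 1 give t3 = 1.

7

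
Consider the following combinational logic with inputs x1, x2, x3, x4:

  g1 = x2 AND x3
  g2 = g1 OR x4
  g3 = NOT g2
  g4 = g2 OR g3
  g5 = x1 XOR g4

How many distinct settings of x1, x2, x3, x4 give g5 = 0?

8

g5 = x1 XOR g4 must be 0, so x1 and g4 are equal.
Enumerating the 16 input combinations, 8 give g5 = 0 and 8 give g5 = 1.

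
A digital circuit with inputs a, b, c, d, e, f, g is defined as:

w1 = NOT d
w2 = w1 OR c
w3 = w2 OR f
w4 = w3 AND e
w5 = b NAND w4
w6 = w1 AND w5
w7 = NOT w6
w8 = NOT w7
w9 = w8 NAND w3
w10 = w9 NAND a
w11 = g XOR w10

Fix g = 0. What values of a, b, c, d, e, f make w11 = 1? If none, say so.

a=0 b=1 c=0 d=1 e=1 f=0

Check with g = 0 and a=0, b=1, c=0, d=1, e=1, f=0:
w1 = NOT d = NOT 1 = 0
w2 = w1 OR c = 0 OR 0 = 0
w3 = w2 OR f = 0 OR 0 = 0
w4 = w3 AND e = 0 AND 1 = 0
w5 = b NAND w4 = 1 NAND 0 = 1
w6 = w1 AND w5 = 0 AND 1 = 0
w7 = NOT w6 = NOT 0 = 1
w8 = NOT w7 = NOT 1 = 0
w9 = w8 NAND w3 = 0 NAND 0 = 1
w10 = w9 NAND a = 1 NAND 0 = 1
w11 = g XOR w10 = 0 XOR 1 = 1
So w11 = 1.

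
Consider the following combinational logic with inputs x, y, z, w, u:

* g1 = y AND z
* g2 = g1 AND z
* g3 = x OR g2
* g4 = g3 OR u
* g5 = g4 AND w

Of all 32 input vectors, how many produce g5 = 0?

g5 = g4 AND w must be 0, so at least one of g4, w is 0.
Enumerating the 32 input combinations, 19 give g5 = 0 and 13 give g5 = 1.

19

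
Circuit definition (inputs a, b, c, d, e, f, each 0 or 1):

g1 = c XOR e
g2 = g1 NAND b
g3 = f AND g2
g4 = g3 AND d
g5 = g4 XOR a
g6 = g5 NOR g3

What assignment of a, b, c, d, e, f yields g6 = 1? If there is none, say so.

g6 = g5 NOR g3 must be 1, so both g5 = 0 and g3 = 0.
g5 = g4 XOR a must be 0, so g4 and a are equal.
Check with a=0, b=0, c=0, d=1, e=0, f=0:
g1 = c XOR e = 0 XOR 0 = 0
g2 = g1 NAND b = 0 NAND 0 = 1
g3 = f AND g2 = 0 AND 1 = 0
g4 = g3 AND d = 0 AND 1 = 0
g5 = g4 XOR a = 0 XOR 0 = 0
g6 = g5 NOR g3 = 0 NOR 0 = 1
So g6 = 1 as required.

a=0, b=0, c=0, d=1, e=0, f=0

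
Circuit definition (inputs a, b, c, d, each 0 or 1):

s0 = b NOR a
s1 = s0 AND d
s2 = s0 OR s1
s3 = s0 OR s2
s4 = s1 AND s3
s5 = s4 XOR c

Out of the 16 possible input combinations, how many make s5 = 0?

s5 = s4 XOR c must be 0, so s4 and c are equal.
Enumerating the 16 input combinations, 8 give s5 = 0 and 8 give s5 = 1.

8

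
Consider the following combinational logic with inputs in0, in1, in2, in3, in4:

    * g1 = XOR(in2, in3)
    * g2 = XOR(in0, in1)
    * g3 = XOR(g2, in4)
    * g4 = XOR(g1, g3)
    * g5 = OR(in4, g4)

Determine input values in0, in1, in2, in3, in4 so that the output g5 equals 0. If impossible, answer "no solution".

in0=0, in1=0, in2=1, in3=1, in4=0

g5 = OR(in4, g4) must be 0, so both in4 = 0 and g4 = 0.
Check with in0=0, in1=0, in2=1, in3=1, in4=0:
g1 = XOR(in2, in3) = XOR(1, 1) = 0
g2 = XOR(in0, in1) = XOR(0, 0) = 0
g3 = XOR(g2, in4) = XOR(0, 0) = 0
g4 = XOR(g1, g3) = XOR(0, 0) = 0
g5 = OR(in4, g4) = OR(0, 0) = 0
So g5 = 0 as required.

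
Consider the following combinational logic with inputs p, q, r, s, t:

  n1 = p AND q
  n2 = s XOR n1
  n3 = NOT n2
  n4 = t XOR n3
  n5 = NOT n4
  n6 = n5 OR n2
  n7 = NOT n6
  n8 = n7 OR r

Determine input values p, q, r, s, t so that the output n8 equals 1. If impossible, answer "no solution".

Check with p=0, q=0, r=1, s=0, t=0:
n1 = p AND q = 0 AND 0 = 0
n2 = s XOR n1 = 0 XOR 0 = 0
n3 = NOT n2 = NOT 0 = 1
n4 = t XOR n3 = 0 XOR 1 = 1
n5 = NOT n4 = NOT 1 = 0
n6 = n5 OR n2 = 0 OR 0 = 0
n7 = NOT n6 = NOT 0 = 1
n8 = n7 OR r = 1 OR 1 = 1
So n8 = 1 as required.

p=0, q=0, r=1, s=0, t=0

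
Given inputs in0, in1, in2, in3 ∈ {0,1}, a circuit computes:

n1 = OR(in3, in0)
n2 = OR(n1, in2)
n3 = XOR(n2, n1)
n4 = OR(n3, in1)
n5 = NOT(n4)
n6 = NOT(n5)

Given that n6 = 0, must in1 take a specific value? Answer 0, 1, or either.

0

n6 = NOT(n5) must be 0, so n5 = 1.
Every assignment with n6 = 0 has in1 = 0; there are 7 such assignment(s).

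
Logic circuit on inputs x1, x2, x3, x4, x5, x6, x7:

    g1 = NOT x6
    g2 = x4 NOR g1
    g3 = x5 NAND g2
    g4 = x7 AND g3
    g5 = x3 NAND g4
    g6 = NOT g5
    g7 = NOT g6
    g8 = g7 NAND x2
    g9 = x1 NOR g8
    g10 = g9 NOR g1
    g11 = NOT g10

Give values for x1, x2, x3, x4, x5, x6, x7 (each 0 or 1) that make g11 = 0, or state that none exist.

Check with x1=1, x2=1, x3=0, x4=0, x5=1, x6=1, x7=0:
g1 = NOT x6 = NOT 1 = 0
g2 = x4 NOR g1 = 0 NOR 0 = 1
g3 = x5 NAND g2 = 1 NAND 1 = 0
g4 = x7 AND g3 = 0 AND 0 = 0
g5 = x3 NAND g4 = 0 NAND 0 = 1
g6 = NOT g5 = NOT 1 = 0
g7 = NOT g6 = NOT 0 = 1
g8 = g7 NAND x2 = 1 NAND 1 = 0
g9 = x1 NOR g8 = 1 NOR 0 = 0
g10 = g9 NOR g1 = 0 NOR 0 = 1
g11 = NOT g10 = NOT 1 = 0
So g11 = 0 as required.

x1=1, x2=1, x3=0, x4=0, x5=1, x6=1, x7=0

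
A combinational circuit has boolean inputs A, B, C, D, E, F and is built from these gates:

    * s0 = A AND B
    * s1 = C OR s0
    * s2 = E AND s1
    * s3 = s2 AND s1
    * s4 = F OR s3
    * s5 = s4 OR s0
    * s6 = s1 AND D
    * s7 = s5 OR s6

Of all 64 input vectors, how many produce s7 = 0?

s7 = s5 OR s6 must be 0, so both s5 = 0 and s6 = 0.
s5 = s4 OR s0 must be 0, so both s4 = 0 and s0 = 0.
s6 = s1 AND D must be 0, so at least one of s1, D is 0.
Enumerating the 64 input combinations, 15 give s7 = 0 and 49 give s7 = 1.

15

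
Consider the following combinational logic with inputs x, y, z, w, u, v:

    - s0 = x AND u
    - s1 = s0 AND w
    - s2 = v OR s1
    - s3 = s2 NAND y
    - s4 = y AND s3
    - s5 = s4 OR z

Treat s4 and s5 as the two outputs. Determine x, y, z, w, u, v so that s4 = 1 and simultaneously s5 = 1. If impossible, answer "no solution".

Check with x=0, y=1, z=1, w=1, u=0, v=0:
s0 = x AND u = 0 AND 0 = 0
s1 = s0 AND w = 0 AND 1 = 0
s2 = v OR s1 = 0 OR 0 = 0
s3 = s2 NAND y = 0 NAND 1 = 1
s4 = y AND s3 = 1 AND 1 = 1
s5 = s4 OR z = 1 OR 1 = 1
So s4 = 1 and s5 = 1.

x=0, y=1, z=1, w=1, u=0, v=0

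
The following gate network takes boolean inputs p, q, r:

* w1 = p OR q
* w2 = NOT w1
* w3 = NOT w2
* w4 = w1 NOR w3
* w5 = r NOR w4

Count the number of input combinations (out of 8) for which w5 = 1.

3

w5 = r NOR w4 must be 1, so both r = 0 and w4 = 0.
w4 = w1 NOR w3 must be 0, so at least one of w1, w3 is 1.
Satisfying assignments:
  p=0, q=1, r=0
  p=1, q=0, r=0
  p=1, q=1, r=0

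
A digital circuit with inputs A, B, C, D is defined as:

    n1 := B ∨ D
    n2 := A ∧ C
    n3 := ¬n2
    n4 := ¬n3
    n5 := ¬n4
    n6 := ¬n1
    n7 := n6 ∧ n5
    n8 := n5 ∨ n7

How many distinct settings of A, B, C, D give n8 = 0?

4

n8 = n5 ∨ n7 must be 0, so both n5 = 0 and n7 = 0.
Enumerating the 16 input combinations, 4 give n8 = 0 and 12 give n8 = 1.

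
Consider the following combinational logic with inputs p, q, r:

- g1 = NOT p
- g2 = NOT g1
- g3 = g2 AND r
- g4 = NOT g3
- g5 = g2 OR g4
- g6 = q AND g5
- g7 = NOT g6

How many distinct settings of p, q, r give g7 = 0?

4

g7 = NOT g6 must be 0, so g6 = 1.
g6 = q AND g5 must be 1, so both q = 1 and g5 = 1.
g5 = g2 OR g4 must be 1, so at least one of g2, g4 is 1.
Satisfying assignments:
  p=0, q=1, r=0
  p=0, q=1, r=1
  p=1, q=1, r=0
  p=1, q=1, r=1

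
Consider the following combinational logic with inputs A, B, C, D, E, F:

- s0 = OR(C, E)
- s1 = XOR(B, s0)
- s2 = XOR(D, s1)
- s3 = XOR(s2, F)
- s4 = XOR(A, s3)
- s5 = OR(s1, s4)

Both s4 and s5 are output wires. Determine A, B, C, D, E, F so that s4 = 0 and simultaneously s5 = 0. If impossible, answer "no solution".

A=1, B=1, C=0, D=1, E=1, F=0

Check with A=1, B=1, C=0, D=1, E=1, F=0:
s0 = OR(C, E) = OR(0, 1) = 1
s1 = XOR(B, s0) = XOR(1, 1) = 0
s2 = XOR(D, s1) = XOR(1, 0) = 1
s3 = XOR(s2, F) = XOR(1, 0) = 1
s4 = XOR(A, s3) = XOR(1, 1) = 0
s5 = OR(s1, s4) = OR(0, 0) = 0
So s4 = 0 and s5 = 0.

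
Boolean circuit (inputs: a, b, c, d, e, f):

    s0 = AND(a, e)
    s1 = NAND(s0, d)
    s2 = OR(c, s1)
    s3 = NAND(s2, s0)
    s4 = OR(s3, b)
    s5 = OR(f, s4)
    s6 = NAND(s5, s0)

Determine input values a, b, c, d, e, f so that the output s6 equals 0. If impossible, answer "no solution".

s6 = NAND(s5, s0) must be 0, so both s5 = 1 and s0 = 1.
s5 = OR(f, s4) must be 1, so at least one of f, s4 is 1.
s0 = AND(a, e) must be 1, so both a = 1 and e = 1.
Check with a=1, b=1, c=0, d=0, e=1, f=1:
s0 = AND(a, e) = AND(1, 1) = 1
s1 = NAND(s0, d) = NAND(1, 0) = 1
s2 = OR(c, s1) = OR(0, 1) = 1
s3 = NAND(s2, s0) = NAND(1, 1) = 0
s4 = OR(s3, b) = OR(0, 1) = 1
s5 = OR(f, s4) = OR(1, 1) = 1
s6 = NAND(s5, s0) = NAND(1, 1) = 0
So s6 = 0 as required.

a=1, b=1, c=0, d=0, e=1, f=1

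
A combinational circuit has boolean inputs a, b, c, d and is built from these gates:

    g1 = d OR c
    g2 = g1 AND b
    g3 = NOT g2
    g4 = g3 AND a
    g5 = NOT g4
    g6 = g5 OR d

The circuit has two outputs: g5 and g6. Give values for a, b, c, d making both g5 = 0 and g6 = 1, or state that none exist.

a=1 b=0 c=0 d=1

Check with a=1 b=0 c=0 d=1:
g1 = d OR c = 1 OR 0 = 1
g2 = g1 AND b = 1 AND 0 = 0
g3 = NOT g2 = NOT 0 = 1
g4 = g3 AND a = 1 AND 1 = 1
g5 = NOT g4 = NOT 1 = 0
g6 = g5 OR d = 0 OR 1 = 1
So g5 = 0 and g6 = 1.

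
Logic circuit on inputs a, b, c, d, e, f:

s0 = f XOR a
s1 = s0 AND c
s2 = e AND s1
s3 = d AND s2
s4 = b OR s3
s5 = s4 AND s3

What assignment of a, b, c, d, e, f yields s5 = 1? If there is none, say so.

a=0, b=1, c=1, d=1, e=1, f=1

s5 = s4 AND s3 must be 1, so both s4 = 1 and s3 = 1.
s4 = b OR s3 must be 1, so at least one of b, s3 is 1.
Check with a=0, b=1, c=1, d=1, e=1, f=1:
s0 = f XOR a = 1 XOR 0 = 1
s1 = s0 AND c = 1 AND 1 = 1
s2 = e AND s1 = 1 AND 1 = 1
s3 = d AND s2 = 1 AND 1 = 1
s4 = b OR s3 = 1 OR 1 = 1
s5 = s4 AND s3 = 1 AND 1 = 1
So s5 = 1 as required.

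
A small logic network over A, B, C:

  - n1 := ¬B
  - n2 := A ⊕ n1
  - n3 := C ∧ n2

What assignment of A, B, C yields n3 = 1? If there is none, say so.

n3 = C ∧ n2 must be 1, so both C = 1 and n2 = 1.
n2 = A ⊕ n1 must be 1, so A and n1 differ.
Check with A=0, B=0, C=1:
n1 = ¬B = ¬0 = 1
n2 = A ⊕ n1 = 0 ⊕ 1 = 1
n3 = C ∧ n2 = 1 ∧ 1 = 1
So n3 = 1 as required.

A=0, B=0, C=1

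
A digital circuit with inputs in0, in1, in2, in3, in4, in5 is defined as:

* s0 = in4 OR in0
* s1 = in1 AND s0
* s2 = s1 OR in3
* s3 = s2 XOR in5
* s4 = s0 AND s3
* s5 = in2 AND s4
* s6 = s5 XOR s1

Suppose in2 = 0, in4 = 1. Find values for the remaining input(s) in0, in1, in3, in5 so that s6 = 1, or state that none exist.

in0=0, in1=1, in3=0, in5=0

Check with in2 = 0, in4 = 1 and in0=0, in1=1, in3=0, in5=0:
s0 = in4 OR in0 = 1 OR 0 = 1
s1 = in1 AND s0 = 1 AND 1 = 1
s2 = s1 OR in3 = 1 OR 0 = 1
s3 = s2 XOR in5 = 1 XOR 0 = 1
s4 = s0 AND s3 = 1 AND 1 = 1
s5 = in2 AND s4 = 0 AND 1 = 0
s6 = s5 XOR s1 = 0 XOR 1 = 1
So s6 = 1.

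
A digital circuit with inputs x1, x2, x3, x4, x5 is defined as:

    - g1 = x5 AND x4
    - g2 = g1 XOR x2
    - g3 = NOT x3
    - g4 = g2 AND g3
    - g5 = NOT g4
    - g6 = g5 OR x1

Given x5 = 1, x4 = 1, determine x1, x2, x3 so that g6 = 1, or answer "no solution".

x1=0, x2=1, x3=1

g6 = g5 OR x1 must be 1, so at least one of g5, x1 is 1.
Check with x5 = 1, x4 = 1 and x1=0, x2=1, x3=1:
g1 = x5 AND x4 = 1 AND 1 = 1
g2 = g1 XOR x2 = 1 XOR 1 = 0
g3 = NOT x3 = NOT 1 = 0
g4 = g2 AND g3 = 0 AND 0 = 0
g5 = NOT g4 = NOT 0 = 1
g6 = g5 OR x1 = 1 OR 0 = 1
So g6 = 1.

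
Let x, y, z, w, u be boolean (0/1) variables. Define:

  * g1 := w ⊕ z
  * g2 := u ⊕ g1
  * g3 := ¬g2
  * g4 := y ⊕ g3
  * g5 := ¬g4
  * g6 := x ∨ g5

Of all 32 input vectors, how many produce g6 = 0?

8

g6 = x ∨ g5 must be 0, so both x = 0 and g5 = 0.
g5 = ¬g4 must be 0, so g4 = 1.
g4 = y ⊕ g3 must be 1, so y and g3 differ.
Enumerating the 32 input combinations, 8 give g6 = 0 and 24 give g6 = 1.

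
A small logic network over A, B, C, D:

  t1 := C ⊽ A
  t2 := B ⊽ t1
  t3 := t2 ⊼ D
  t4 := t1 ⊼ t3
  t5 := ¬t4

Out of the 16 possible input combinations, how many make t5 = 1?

t5 = ¬t4 must be 1, so t4 = 0.
Satisfying assignments:
  A=0, B=0, C=0, D=0
  A=0, B=0, C=0, D=1
  A=0, B=1, C=0, D=0
  A=0, B=1, C=0, D=1

4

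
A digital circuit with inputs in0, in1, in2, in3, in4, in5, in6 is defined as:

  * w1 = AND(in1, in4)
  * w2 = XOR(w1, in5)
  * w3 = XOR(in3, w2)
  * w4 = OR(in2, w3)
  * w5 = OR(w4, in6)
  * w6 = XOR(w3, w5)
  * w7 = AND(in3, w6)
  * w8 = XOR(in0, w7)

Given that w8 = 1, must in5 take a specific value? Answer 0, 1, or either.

either

Both values of in5 occur among assignments with w8 = 1:
  in5=0: in0=0, in1=1, in2=0, in3=1, in4=1, in5=0, in6=1
  in5=1: in0=0, in1=0, in2=0, in3=1, in4=0, in5=1, in6=1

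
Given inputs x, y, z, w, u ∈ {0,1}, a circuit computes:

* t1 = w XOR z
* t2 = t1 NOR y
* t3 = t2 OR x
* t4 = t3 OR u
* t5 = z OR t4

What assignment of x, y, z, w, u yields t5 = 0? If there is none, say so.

x=0, y=1, z=0, w=0, u=0

t5 = z OR t4 must be 0, so both z = 0 and t4 = 0.
t4 = t3 OR u must be 0, so both t3 = 0 and u = 0.
t3 = t2 OR x must be 0, so both t2 = 0 and x = 0.
Check with x=0, y=1, z=0, w=0, u=0:
t1 = w XOR z = 0 XOR 0 = 0
t2 = t1 NOR y = 0 NOR 1 = 0
t3 = t2 OR x = 0 OR 0 = 0
t4 = t3 OR u = 0 OR 0 = 0
t5 = z OR t4 = 0 OR 0 = 0
So t5 = 0 as required.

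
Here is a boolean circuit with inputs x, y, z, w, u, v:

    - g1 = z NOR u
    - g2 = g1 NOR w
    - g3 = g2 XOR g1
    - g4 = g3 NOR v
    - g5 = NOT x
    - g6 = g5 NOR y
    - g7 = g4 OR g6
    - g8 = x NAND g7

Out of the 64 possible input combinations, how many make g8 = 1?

g8 = x NAND g7 must be 1, so at least one of x, g7 is 0.
Enumerating the 64 input combinations, 45 give g8 = 1 and 19 give g8 = 0.

45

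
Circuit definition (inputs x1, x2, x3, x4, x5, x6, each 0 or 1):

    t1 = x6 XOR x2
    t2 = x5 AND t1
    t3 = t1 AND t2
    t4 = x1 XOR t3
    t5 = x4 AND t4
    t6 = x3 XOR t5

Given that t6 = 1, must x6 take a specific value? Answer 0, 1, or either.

either

Both values of x6 occur among assignments with t6 = 1:
  x6=0: x1=0, x2=0, x3=1, x4=0, x5=0, x6=0
  x6=1: x1=0, x2=0, x3=0, x4=1, x5=1, x6=1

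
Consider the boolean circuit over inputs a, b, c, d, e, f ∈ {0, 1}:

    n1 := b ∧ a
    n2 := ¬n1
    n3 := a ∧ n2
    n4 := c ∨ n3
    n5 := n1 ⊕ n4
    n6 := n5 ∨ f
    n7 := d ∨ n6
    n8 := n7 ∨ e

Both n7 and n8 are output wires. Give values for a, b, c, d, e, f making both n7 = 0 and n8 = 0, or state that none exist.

a=0 b=0 c=0 d=0 e=0 f=0

Check with a=0 b=0 c=0 d=0 e=0 f=0:
n1 = b ∧ a = 0 ∧ 0 = 0
n2 = ¬n1 = ¬0 = 1
n3 = a ∧ n2 = 0 ∧ 1 = 0
n4 = c ∨ n3 = 0 ∨ 0 = 0
n5 = n1 ⊕ n4 = 0 ⊕ 0 = 0
n6 = n5 ∨ f = 0 ∨ 0 = 0
n7 = d ∨ n6 = 0 ∨ 0 = 0
n8 = n7 ∨ e = 0 ∨ 0 = 0
So n7 = 0 and n8 = 0.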